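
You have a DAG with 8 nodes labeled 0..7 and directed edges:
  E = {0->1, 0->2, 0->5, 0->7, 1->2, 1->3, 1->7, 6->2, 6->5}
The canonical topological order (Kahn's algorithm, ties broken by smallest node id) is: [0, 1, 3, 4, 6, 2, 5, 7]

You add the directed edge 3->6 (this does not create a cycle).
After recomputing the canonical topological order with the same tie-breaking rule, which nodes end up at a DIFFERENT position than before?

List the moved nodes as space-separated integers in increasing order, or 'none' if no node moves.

Old toposort: [0, 1, 3, 4, 6, 2, 5, 7]
Added edge 3->6
Recompute Kahn (smallest-id tiebreak):
  initial in-degrees: [0, 1, 3, 1, 0, 2, 1, 2]
  ready (indeg=0): [0, 4]
  pop 0: indeg[1]->0; indeg[2]->2; indeg[5]->1; indeg[7]->1 | ready=[1, 4] | order so far=[0]
  pop 1: indeg[2]->1; indeg[3]->0; indeg[7]->0 | ready=[3, 4, 7] | order so far=[0, 1]
  pop 3: indeg[6]->0 | ready=[4, 6, 7] | order so far=[0, 1, 3]
  pop 4: no out-edges | ready=[6, 7] | order so far=[0, 1, 3, 4]
  pop 6: indeg[2]->0; indeg[5]->0 | ready=[2, 5, 7] | order so far=[0, 1, 3, 4, 6]
  pop 2: no out-edges | ready=[5, 7] | order so far=[0, 1, 3, 4, 6, 2]
  pop 5: no out-edges | ready=[7] | order so far=[0, 1, 3, 4, 6, 2, 5]
  pop 7: no out-edges | ready=[] | order so far=[0, 1, 3, 4, 6, 2, 5, 7]
New canonical toposort: [0, 1, 3, 4, 6, 2, 5, 7]
Compare positions:
  Node 0: index 0 -> 0 (same)
  Node 1: index 1 -> 1 (same)
  Node 2: index 5 -> 5 (same)
  Node 3: index 2 -> 2 (same)
  Node 4: index 3 -> 3 (same)
  Node 5: index 6 -> 6 (same)
  Node 6: index 4 -> 4 (same)
  Node 7: index 7 -> 7 (same)
Nodes that changed position: none

Answer: none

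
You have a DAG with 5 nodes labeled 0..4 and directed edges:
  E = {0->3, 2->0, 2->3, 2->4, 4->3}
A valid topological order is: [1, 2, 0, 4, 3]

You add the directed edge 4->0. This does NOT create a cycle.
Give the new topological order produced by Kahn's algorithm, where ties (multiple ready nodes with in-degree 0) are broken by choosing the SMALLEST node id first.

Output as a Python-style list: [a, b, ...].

Answer: [1, 2, 4, 0, 3]

Derivation:
Old toposort: [1, 2, 0, 4, 3]
Added edge: 4->0
Position of 4 (3) > position of 0 (2). Must reorder: 4 must now come before 0.
Run Kahn's algorithm (break ties by smallest node id):
  initial in-degrees: [2, 0, 0, 3, 1]
  ready (indeg=0): [1, 2]
  pop 1: no out-edges | ready=[2] | order so far=[1]
  pop 2: indeg[0]->1; indeg[3]->2; indeg[4]->0 | ready=[4] | order so far=[1, 2]
  pop 4: indeg[0]->0; indeg[3]->1 | ready=[0] | order so far=[1, 2, 4]
  pop 0: indeg[3]->0 | ready=[3] | order so far=[1, 2, 4, 0]
  pop 3: no out-edges | ready=[] | order so far=[1, 2, 4, 0, 3]
  Result: [1, 2, 4, 0, 3]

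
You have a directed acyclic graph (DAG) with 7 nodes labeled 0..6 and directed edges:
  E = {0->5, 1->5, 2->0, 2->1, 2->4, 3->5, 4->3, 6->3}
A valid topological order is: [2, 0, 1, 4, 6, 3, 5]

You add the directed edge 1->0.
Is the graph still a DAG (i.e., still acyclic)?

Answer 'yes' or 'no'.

Answer: yes

Derivation:
Given toposort: [2, 0, 1, 4, 6, 3, 5]
Position of 1: index 2; position of 0: index 1
New edge 1->0: backward (u after v in old order)
Backward edge: old toposort is now invalid. Check if this creates a cycle.
Does 0 already reach 1? Reachable from 0: [0, 5]. NO -> still a DAG (reorder needed).
Still a DAG? yes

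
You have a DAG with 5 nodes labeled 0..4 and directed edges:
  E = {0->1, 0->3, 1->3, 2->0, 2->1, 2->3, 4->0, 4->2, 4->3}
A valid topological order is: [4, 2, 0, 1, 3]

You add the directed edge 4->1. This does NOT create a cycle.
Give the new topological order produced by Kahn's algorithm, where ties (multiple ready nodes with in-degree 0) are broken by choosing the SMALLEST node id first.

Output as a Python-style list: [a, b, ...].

Old toposort: [4, 2, 0, 1, 3]
Added edge: 4->1
Position of 4 (0) < position of 1 (3). Old order still valid.
Run Kahn's algorithm (break ties by smallest node id):
  initial in-degrees: [2, 3, 1, 4, 0]
  ready (indeg=0): [4]
  pop 4: indeg[0]->1; indeg[1]->2; indeg[2]->0; indeg[3]->3 | ready=[2] | order so far=[4]
  pop 2: indeg[0]->0; indeg[1]->1; indeg[3]->2 | ready=[0] | order so far=[4, 2]
  pop 0: indeg[1]->0; indeg[3]->1 | ready=[1] | order so far=[4, 2, 0]
  pop 1: indeg[3]->0 | ready=[3] | order so far=[4, 2, 0, 1]
  pop 3: no out-edges | ready=[] | order so far=[4, 2, 0, 1, 3]
  Result: [4, 2, 0, 1, 3]

Answer: [4, 2, 0, 1, 3]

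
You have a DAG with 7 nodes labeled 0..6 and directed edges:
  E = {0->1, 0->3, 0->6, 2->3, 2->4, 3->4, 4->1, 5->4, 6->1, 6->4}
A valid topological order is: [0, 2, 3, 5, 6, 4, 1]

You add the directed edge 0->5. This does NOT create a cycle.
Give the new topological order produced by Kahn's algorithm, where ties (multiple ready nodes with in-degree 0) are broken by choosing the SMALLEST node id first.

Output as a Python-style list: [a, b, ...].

Old toposort: [0, 2, 3, 5, 6, 4, 1]
Added edge: 0->5
Position of 0 (0) < position of 5 (3). Old order still valid.
Run Kahn's algorithm (break ties by smallest node id):
  initial in-degrees: [0, 3, 0, 2, 4, 1, 1]
  ready (indeg=0): [0, 2]
  pop 0: indeg[1]->2; indeg[3]->1; indeg[5]->0; indeg[6]->0 | ready=[2, 5, 6] | order so far=[0]
  pop 2: indeg[3]->0; indeg[4]->3 | ready=[3, 5, 6] | order so far=[0, 2]
  pop 3: indeg[4]->2 | ready=[5, 6] | order so far=[0, 2, 3]
  pop 5: indeg[4]->1 | ready=[6] | order so far=[0, 2, 3, 5]
  pop 6: indeg[1]->1; indeg[4]->0 | ready=[4] | order so far=[0, 2, 3, 5, 6]
  pop 4: indeg[1]->0 | ready=[1] | order so far=[0, 2, 3, 5, 6, 4]
  pop 1: no out-edges | ready=[] | order so far=[0, 2, 3, 5, 6, 4, 1]
  Result: [0, 2, 3, 5, 6, 4, 1]

Answer: [0, 2, 3, 5, 6, 4, 1]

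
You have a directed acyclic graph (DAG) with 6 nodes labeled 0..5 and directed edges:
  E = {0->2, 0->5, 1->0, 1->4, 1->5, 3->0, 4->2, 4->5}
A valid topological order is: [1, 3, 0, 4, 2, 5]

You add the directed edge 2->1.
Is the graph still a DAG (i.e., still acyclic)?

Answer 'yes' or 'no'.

Given toposort: [1, 3, 0, 4, 2, 5]
Position of 2: index 4; position of 1: index 0
New edge 2->1: backward (u after v in old order)
Backward edge: old toposort is now invalid. Check if this creates a cycle.
Does 1 already reach 2? Reachable from 1: [0, 1, 2, 4, 5]. YES -> cycle!
Still a DAG? no

Answer: no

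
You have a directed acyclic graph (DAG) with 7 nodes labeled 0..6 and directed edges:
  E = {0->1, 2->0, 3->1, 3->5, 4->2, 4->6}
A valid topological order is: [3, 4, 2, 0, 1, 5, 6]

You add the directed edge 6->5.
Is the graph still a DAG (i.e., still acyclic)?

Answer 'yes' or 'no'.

Given toposort: [3, 4, 2, 0, 1, 5, 6]
Position of 6: index 6; position of 5: index 5
New edge 6->5: backward (u after v in old order)
Backward edge: old toposort is now invalid. Check if this creates a cycle.
Does 5 already reach 6? Reachable from 5: [5]. NO -> still a DAG (reorder needed).
Still a DAG? yes

Answer: yes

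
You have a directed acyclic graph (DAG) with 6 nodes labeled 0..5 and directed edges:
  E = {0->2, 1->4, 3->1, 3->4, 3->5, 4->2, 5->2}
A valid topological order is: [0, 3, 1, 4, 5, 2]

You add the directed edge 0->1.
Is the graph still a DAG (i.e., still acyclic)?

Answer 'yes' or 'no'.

Answer: yes

Derivation:
Given toposort: [0, 3, 1, 4, 5, 2]
Position of 0: index 0; position of 1: index 2
New edge 0->1: forward
Forward edge: respects the existing order. Still a DAG, same toposort still valid.
Still a DAG? yes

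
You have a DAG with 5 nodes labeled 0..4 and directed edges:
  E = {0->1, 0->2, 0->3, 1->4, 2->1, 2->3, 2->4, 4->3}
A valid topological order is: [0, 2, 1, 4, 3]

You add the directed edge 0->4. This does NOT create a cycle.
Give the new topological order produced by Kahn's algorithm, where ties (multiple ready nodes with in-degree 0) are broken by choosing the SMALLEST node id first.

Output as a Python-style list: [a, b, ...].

Answer: [0, 2, 1, 4, 3]

Derivation:
Old toposort: [0, 2, 1, 4, 3]
Added edge: 0->4
Position of 0 (0) < position of 4 (3). Old order still valid.
Run Kahn's algorithm (break ties by smallest node id):
  initial in-degrees: [0, 2, 1, 3, 3]
  ready (indeg=0): [0]
  pop 0: indeg[1]->1; indeg[2]->0; indeg[3]->2; indeg[4]->2 | ready=[2] | order so far=[0]
  pop 2: indeg[1]->0; indeg[3]->1; indeg[4]->1 | ready=[1] | order so far=[0, 2]
  pop 1: indeg[4]->0 | ready=[4] | order so far=[0, 2, 1]
  pop 4: indeg[3]->0 | ready=[3] | order so far=[0, 2, 1, 4]
  pop 3: no out-edges | ready=[] | order so far=[0, 2, 1, 4, 3]
  Result: [0, 2, 1, 4, 3]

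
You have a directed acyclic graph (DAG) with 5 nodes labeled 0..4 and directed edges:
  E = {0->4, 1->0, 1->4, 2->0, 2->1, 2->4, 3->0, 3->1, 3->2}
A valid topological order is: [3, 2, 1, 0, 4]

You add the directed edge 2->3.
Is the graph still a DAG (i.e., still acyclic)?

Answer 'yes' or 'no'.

Answer: no

Derivation:
Given toposort: [3, 2, 1, 0, 4]
Position of 2: index 1; position of 3: index 0
New edge 2->3: backward (u after v in old order)
Backward edge: old toposort is now invalid. Check if this creates a cycle.
Does 3 already reach 2? Reachable from 3: [0, 1, 2, 3, 4]. YES -> cycle!
Still a DAG? no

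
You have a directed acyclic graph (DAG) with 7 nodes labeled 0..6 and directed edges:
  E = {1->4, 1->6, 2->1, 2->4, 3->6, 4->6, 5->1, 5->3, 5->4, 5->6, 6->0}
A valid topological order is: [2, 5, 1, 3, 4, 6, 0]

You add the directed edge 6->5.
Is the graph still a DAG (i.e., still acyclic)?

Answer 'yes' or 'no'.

Given toposort: [2, 5, 1, 3, 4, 6, 0]
Position of 6: index 5; position of 5: index 1
New edge 6->5: backward (u after v in old order)
Backward edge: old toposort is now invalid. Check if this creates a cycle.
Does 5 already reach 6? Reachable from 5: [0, 1, 3, 4, 5, 6]. YES -> cycle!
Still a DAG? no

Answer: no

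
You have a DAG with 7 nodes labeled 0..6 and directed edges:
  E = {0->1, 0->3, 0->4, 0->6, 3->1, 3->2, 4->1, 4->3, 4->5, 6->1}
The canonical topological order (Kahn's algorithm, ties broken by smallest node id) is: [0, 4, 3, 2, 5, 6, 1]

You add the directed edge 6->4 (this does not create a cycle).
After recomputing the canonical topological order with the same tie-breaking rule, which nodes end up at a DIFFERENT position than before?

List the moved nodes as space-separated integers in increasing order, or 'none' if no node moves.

Old toposort: [0, 4, 3, 2, 5, 6, 1]
Added edge 6->4
Recompute Kahn (smallest-id tiebreak):
  initial in-degrees: [0, 4, 1, 2, 2, 1, 1]
  ready (indeg=0): [0]
  pop 0: indeg[1]->3; indeg[3]->1; indeg[4]->1; indeg[6]->0 | ready=[6] | order so far=[0]
  pop 6: indeg[1]->2; indeg[4]->0 | ready=[4] | order so far=[0, 6]
  pop 4: indeg[1]->1; indeg[3]->0; indeg[5]->0 | ready=[3, 5] | order so far=[0, 6, 4]
  pop 3: indeg[1]->0; indeg[2]->0 | ready=[1, 2, 5] | order so far=[0, 6, 4, 3]
  pop 1: no out-edges | ready=[2, 5] | order so far=[0, 6, 4, 3, 1]
  pop 2: no out-edges | ready=[5] | order so far=[0, 6, 4, 3, 1, 2]
  pop 5: no out-edges | ready=[] | order so far=[0, 6, 4, 3, 1, 2, 5]
New canonical toposort: [0, 6, 4, 3, 1, 2, 5]
Compare positions:
  Node 0: index 0 -> 0 (same)
  Node 1: index 6 -> 4 (moved)
  Node 2: index 3 -> 5 (moved)
  Node 3: index 2 -> 3 (moved)
  Node 4: index 1 -> 2 (moved)
  Node 5: index 4 -> 6 (moved)
  Node 6: index 5 -> 1 (moved)
Nodes that changed position: 1 2 3 4 5 6

Answer: 1 2 3 4 5 6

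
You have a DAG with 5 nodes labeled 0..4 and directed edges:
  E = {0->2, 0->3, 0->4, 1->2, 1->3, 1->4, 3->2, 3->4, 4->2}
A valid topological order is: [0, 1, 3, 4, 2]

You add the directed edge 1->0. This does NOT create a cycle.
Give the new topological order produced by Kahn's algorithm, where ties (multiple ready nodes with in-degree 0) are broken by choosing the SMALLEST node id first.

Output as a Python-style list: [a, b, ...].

Old toposort: [0, 1, 3, 4, 2]
Added edge: 1->0
Position of 1 (1) > position of 0 (0). Must reorder: 1 must now come before 0.
Run Kahn's algorithm (break ties by smallest node id):
  initial in-degrees: [1, 0, 4, 2, 3]
  ready (indeg=0): [1]
  pop 1: indeg[0]->0; indeg[2]->3; indeg[3]->1; indeg[4]->2 | ready=[0] | order so far=[1]
  pop 0: indeg[2]->2; indeg[3]->0; indeg[4]->1 | ready=[3] | order so far=[1, 0]
  pop 3: indeg[2]->1; indeg[4]->0 | ready=[4] | order so far=[1, 0, 3]
  pop 4: indeg[2]->0 | ready=[2] | order so far=[1, 0, 3, 4]
  pop 2: no out-edges | ready=[] | order so far=[1, 0, 3, 4, 2]
  Result: [1, 0, 3, 4, 2]

Answer: [1, 0, 3, 4, 2]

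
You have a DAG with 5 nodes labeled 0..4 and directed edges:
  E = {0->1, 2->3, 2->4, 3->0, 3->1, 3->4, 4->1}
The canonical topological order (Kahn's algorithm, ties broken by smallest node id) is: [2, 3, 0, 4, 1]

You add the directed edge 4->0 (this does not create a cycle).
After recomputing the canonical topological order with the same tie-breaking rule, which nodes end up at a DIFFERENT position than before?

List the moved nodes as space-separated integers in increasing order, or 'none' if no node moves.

Old toposort: [2, 3, 0, 4, 1]
Added edge 4->0
Recompute Kahn (smallest-id tiebreak):
  initial in-degrees: [2, 3, 0, 1, 2]
  ready (indeg=0): [2]
  pop 2: indeg[3]->0; indeg[4]->1 | ready=[3] | order so far=[2]
  pop 3: indeg[0]->1; indeg[1]->2; indeg[4]->0 | ready=[4] | order so far=[2, 3]
  pop 4: indeg[0]->0; indeg[1]->1 | ready=[0] | order so far=[2, 3, 4]
  pop 0: indeg[1]->0 | ready=[1] | order so far=[2, 3, 4, 0]
  pop 1: no out-edges | ready=[] | order so far=[2, 3, 4, 0, 1]
New canonical toposort: [2, 3, 4, 0, 1]
Compare positions:
  Node 0: index 2 -> 3 (moved)
  Node 1: index 4 -> 4 (same)
  Node 2: index 0 -> 0 (same)
  Node 3: index 1 -> 1 (same)
  Node 4: index 3 -> 2 (moved)
Nodes that changed position: 0 4

Answer: 0 4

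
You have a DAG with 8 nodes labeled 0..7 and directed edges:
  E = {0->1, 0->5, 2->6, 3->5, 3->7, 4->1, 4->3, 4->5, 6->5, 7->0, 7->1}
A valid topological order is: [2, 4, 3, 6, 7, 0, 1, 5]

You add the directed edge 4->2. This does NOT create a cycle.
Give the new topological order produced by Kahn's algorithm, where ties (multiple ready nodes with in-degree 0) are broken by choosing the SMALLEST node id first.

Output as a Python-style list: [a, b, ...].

Answer: [4, 2, 3, 6, 7, 0, 1, 5]

Derivation:
Old toposort: [2, 4, 3, 6, 7, 0, 1, 5]
Added edge: 4->2
Position of 4 (1) > position of 2 (0). Must reorder: 4 must now come before 2.
Run Kahn's algorithm (break ties by smallest node id):
  initial in-degrees: [1, 3, 1, 1, 0, 4, 1, 1]
  ready (indeg=0): [4]
  pop 4: indeg[1]->2; indeg[2]->0; indeg[3]->0; indeg[5]->3 | ready=[2, 3] | order so far=[4]
  pop 2: indeg[6]->0 | ready=[3, 6] | order so far=[4, 2]
  pop 3: indeg[5]->2; indeg[7]->0 | ready=[6, 7] | order so far=[4, 2, 3]
  pop 6: indeg[5]->1 | ready=[7] | order so far=[4, 2, 3, 6]
  pop 7: indeg[0]->0; indeg[1]->1 | ready=[0] | order so far=[4, 2, 3, 6, 7]
  pop 0: indeg[1]->0; indeg[5]->0 | ready=[1, 5] | order so far=[4, 2, 3, 6, 7, 0]
  pop 1: no out-edges | ready=[5] | order so far=[4, 2, 3, 6, 7, 0, 1]
  pop 5: no out-edges | ready=[] | order so far=[4, 2, 3, 6, 7, 0, 1, 5]
  Result: [4, 2, 3, 6, 7, 0, 1, 5]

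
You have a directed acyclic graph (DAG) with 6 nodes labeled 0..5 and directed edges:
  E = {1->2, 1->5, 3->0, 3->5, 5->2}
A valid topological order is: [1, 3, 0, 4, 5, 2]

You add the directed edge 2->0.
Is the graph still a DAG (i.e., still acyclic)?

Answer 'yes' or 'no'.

Given toposort: [1, 3, 0, 4, 5, 2]
Position of 2: index 5; position of 0: index 2
New edge 2->0: backward (u after v in old order)
Backward edge: old toposort is now invalid. Check if this creates a cycle.
Does 0 already reach 2? Reachable from 0: [0]. NO -> still a DAG (reorder needed).
Still a DAG? yes

Answer: yes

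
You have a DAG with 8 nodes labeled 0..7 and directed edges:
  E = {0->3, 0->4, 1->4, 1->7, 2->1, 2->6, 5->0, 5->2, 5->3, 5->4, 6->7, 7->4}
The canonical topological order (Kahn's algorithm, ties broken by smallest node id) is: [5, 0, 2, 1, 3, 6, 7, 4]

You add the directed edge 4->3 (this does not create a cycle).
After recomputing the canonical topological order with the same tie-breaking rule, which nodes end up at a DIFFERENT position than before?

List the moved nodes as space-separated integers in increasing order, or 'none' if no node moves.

Old toposort: [5, 0, 2, 1, 3, 6, 7, 4]
Added edge 4->3
Recompute Kahn (smallest-id tiebreak):
  initial in-degrees: [1, 1, 1, 3, 4, 0, 1, 2]
  ready (indeg=0): [5]
  pop 5: indeg[0]->0; indeg[2]->0; indeg[3]->2; indeg[4]->3 | ready=[0, 2] | order so far=[5]
  pop 0: indeg[3]->1; indeg[4]->2 | ready=[2] | order so far=[5, 0]
  pop 2: indeg[1]->0; indeg[6]->0 | ready=[1, 6] | order so far=[5, 0, 2]
  pop 1: indeg[4]->1; indeg[7]->1 | ready=[6] | order so far=[5, 0, 2, 1]
  pop 6: indeg[7]->0 | ready=[7] | order so far=[5, 0, 2, 1, 6]
  pop 7: indeg[4]->0 | ready=[4] | order so far=[5, 0, 2, 1, 6, 7]
  pop 4: indeg[3]->0 | ready=[3] | order so far=[5, 0, 2, 1, 6, 7, 4]
  pop 3: no out-edges | ready=[] | order so far=[5, 0, 2, 1, 6, 7, 4, 3]
New canonical toposort: [5, 0, 2, 1, 6, 7, 4, 3]
Compare positions:
  Node 0: index 1 -> 1 (same)
  Node 1: index 3 -> 3 (same)
  Node 2: index 2 -> 2 (same)
  Node 3: index 4 -> 7 (moved)
  Node 4: index 7 -> 6 (moved)
  Node 5: index 0 -> 0 (same)
  Node 6: index 5 -> 4 (moved)
  Node 7: index 6 -> 5 (moved)
Nodes that changed position: 3 4 6 7

Answer: 3 4 6 7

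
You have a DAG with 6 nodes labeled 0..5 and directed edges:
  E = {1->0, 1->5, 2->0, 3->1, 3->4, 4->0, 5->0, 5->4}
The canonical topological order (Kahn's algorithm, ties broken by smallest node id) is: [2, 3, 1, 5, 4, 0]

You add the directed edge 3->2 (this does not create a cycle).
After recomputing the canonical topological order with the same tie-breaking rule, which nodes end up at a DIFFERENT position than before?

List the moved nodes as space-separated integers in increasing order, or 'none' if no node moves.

Old toposort: [2, 3, 1, 5, 4, 0]
Added edge 3->2
Recompute Kahn (smallest-id tiebreak):
  initial in-degrees: [4, 1, 1, 0, 2, 1]
  ready (indeg=0): [3]
  pop 3: indeg[1]->0; indeg[2]->0; indeg[4]->1 | ready=[1, 2] | order so far=[3]
  pop 1: indeg[0]->3; indeg[5]->0 | ready=[2, 5] | order so far=[3, 1]
  pop 2: indeg[0]->2 | ready=[5] | order so far=[3, 1, 2]
  pop 5: indeg[0]->1; indeg[4]->0 | ready=[4] | order so far=[3, 1, 2, 5]
  pop 4: indeg[0]->0 | ready=[0] | order so far=[3, 1, 2, 5, 4]
  pop 0: no out-edges | ready=[] | order so far=[3, 1, 2, 5, 4, 0]
New canonical toposort: [3, 1, 2, 5, 4, 0]
Compare positions:
  Node 0: index 5 -> 5 (same)
  Node 1: index 2 -> 1 (moved)
  Node 2: index 0 -> 2 (moved)
  Node 3: index 1 -> 0 (moved)
  Node 4: index 4 -> 4 (same)
  Node 5: index 3 -> 3 (same)
Nodes that changed position: 1 2 3

Answer: 1 2 3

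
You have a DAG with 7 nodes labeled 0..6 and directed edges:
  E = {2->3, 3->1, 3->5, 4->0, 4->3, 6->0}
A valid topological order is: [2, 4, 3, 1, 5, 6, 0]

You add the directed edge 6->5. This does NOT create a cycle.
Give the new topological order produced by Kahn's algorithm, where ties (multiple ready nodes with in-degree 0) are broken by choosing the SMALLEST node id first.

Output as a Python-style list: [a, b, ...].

Answer: [2, 4, 3, 1, 6, 0, 5]

Derivation:
Old toposort: [2, 4, 3, 1, 5, 6, 0]
Added edge: 6->5
Position of 6 (5) > position of 5 (4). Must reorder: 6 must now come before 5.
Run Kahn's algorithm (break ties by smallest node id):
  initial in-degrees: [2, 1, 0, 2, 0, 2, 0]
  ready (indeg=0): [2, 4, 6]
  pop 2: indeg[3]->1 | ready=[4, 6] | order so far=[2]
  pop 4: indeg[0]->1; indeg[3]->0 | ready=[3, 6] | order so far=[2, 4]
  pop 3: indeg[1]->0; indeg[5]->1 | ready=[1, 6] | order so far=[2, 4, 3]
  pop 1: no out-edges | ready=[6] | order so far=[2, 4, 3, 1]
  pop 6: indeg[0]->0; indeg[5]->0 | ready=[0, 5] | order so far=[2, 4, 3, 1, 6]
  pop 0: no out-edges | ready=[5] | order so far=[2, 4, 3, 1, 6, 0]
  pop 5: no out-edges | ready=[] | order so far=[2, 4, 3, 1, 6, 0, 5]
  Result: [2, 4, 3, 1, 6, 0, 5]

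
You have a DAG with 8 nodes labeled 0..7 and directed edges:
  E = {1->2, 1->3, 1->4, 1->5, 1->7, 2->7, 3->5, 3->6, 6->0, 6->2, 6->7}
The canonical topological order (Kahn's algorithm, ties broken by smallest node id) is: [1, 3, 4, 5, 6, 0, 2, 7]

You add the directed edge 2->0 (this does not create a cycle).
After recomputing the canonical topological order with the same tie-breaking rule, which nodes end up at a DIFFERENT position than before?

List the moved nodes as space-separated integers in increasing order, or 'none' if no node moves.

Answer: 0 2

Derivation:
Old toposort: [1, 3, 4, 5, 6, 0, 2, 7]
Added edge 2->0
Recompute Kahn (smallest-id tiebreak):
  initial in-degrees: [2, 0, 2, 1, 1, 2, 1, 3]
  ready (indeg=0): [1]
  pop 1: indeg[2]->1; indeg[3]->0; indeg[4]->0; indeg[5]->1; indeg[7]->2 | ready=[3, 4] | order so far=[1]
  pop 3: indeg[5]->0; indeg[6]->0 | ready=[4, 5, 6] | order so far=[1, 3]
  pop 4: no out-edges | ready=[5, 6] | order so far=[1, 3, 4]
  pop 5: no out-edges | ready=[6] | order so far=[1, 3, 4, 5]
  pop 6: indeg[0]->1; indeg[2]->0; indeg[7]->1 | ready=[2] | order so far=[1, 3, 4, 5, 6]
  pop 2: indeg[0]->0; indeg[7]->0 | ready=[0, 7] | order so far=[1, 3, 4, 5, 6, 2]
  pop 0: no out-edges | ready=[7] | order so far=[1, 3, 4, 5, 6, 2, 0]
  pop 7: no out-edges | ready=[] | order so far=[1, 3, 4, 5, 6, 2, 0, 7]
New canonical toposort: [1, 3, 4, 5, 6, 2, 0, 7]
Compare positions:
  Node 0: index 5 -> 6 (moved)
  Node 1: index 0 -> 0 (same)
  Node 2: index 6 -> 5 (moved)
  Node 3: index 1 -> 1 (same)
  Node 4: index 2 -> 2 (same)
  Node 5: index 3 -> 3 (same)
  Node 6: index 4 -> 4 (same)
  Node 7: index 7 -> 7 (same)
Nodes that changed position: 0 2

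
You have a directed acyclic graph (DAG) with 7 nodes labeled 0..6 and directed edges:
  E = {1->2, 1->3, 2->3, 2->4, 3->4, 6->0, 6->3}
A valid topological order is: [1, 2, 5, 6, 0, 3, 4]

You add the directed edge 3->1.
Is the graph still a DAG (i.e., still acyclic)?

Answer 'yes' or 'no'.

Given toposort: [1, 2, 5, 6, 0, 3, 4]
Position of 3: index 5; position of 1: index 0
New edge 3->1: backward (u after v in old order)
Backward edge: old toposort is now invalid. Check if this creates a cycle.
Does 1 already reach 3? Reachable from 1: [1, 2, 3, 4]. YES -> cycle!
Still a DAG? no

Answer: no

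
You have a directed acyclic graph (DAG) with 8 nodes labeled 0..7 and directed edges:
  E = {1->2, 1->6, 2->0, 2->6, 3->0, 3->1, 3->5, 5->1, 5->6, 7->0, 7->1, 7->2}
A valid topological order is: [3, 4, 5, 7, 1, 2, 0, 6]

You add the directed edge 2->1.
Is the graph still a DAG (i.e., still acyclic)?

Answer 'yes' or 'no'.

Given toposort: [3, 4, 5, 7, 1, 2, 0, 6]
Position of 2: index 5; position of 1: index 4
New edge 2->1: backward (u after v in old order)
Backward edge: old toposort is now invalid. Check if this creates a cycle.
Does 1 already reach 2? Reachable from 1: [0, 1, 2, 6]. YES -> cycle!
Still a DAG? no

Answer: no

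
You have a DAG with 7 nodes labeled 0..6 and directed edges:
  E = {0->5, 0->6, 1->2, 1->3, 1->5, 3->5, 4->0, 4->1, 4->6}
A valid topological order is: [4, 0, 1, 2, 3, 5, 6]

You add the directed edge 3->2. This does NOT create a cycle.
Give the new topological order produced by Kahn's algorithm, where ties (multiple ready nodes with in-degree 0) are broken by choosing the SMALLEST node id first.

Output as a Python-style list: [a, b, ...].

Answer: [4, 0, 1, 3, 2, 5, 6]

Derivation:
Old toposort: [4, 0, 1, 2, 3, 5, 6]
Added edge: 3->2
Position of 3 (4) > position of 2 (3). Must reorder: 3 must now come before 2.
Run Kahn's algorithm (break ties by smallest node id):
  initial in-degrees: [1, 1, 2, 1, 0, 3, 2]
  ready (indeg=0): [4]
  pop 4: indeg[0]->0; indeg[1]->0; indeg[6]->1 | ready=[0, 1] | order so far=[4]
  pop 0: indeg[5]->2; indeg[6]->0 | ready=[1, 6] | order so far=[4, 0]
  pop 1: indeg[2]->1; indeg[3]->0; indeg[5]->1 | ready=[3, 6] | order so far=[4, 0, 1]
  pop 3: indeg[2]->0; indeg[5]->0 | ready=[2, 5, 6] | order so far=[4, 0, 1, 3]
  pop 2: no out-edges | ready=[5, 6] | order so far=[4, 0, 1, 3, 2]
  pop 5: no out-edges | ready=[6] | order so far=[4, 0, 1, 3, 2, 5]
  pop 6: no out-edges | ready=[] | order so far=[4, 0, 1, 3, 2, 5, 6]
  Result: [4, 0, 1, 3, 2, 5, 6]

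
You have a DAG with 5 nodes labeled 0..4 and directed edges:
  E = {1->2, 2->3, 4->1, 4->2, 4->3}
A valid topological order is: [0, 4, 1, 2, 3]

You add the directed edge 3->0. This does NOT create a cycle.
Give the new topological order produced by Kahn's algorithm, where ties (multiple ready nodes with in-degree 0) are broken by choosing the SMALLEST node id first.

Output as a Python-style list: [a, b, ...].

Answer: [4, 1, 2, 3, 0]

Derivation:
Old toposort: [0, 4, 1, 2, 3]
Added edge: 3->0
Position of 3 (4) > position of 0 (0). Must reorder: 3 must now come before 0.
Run Kahn's algorithm (break ties by smallest node id):
  initial in-degrees: [1, 1, 2, 2, 0]
  ready (indeg=0): [4]
  pop 4: indeg[1]->0; indeg[2]->1; indeg[3]->1 | ready=[1] | order so far=[4]
  pop 1: indeg[2]->0 | ready=[2] | order so far=[4, 1]
  pop 2: indeg[3]->0 | ready=[3] | order so far=[4, 1, 2]
  pop 3: indeg[0]->0 | ready=[0] | order so far=[4, 1, 2, 3]
  pop 0: no out-edges | ready=[] | order so far=[4, 1, 2, 3, 0]
  Result: [4, 1, 2, 3, 0]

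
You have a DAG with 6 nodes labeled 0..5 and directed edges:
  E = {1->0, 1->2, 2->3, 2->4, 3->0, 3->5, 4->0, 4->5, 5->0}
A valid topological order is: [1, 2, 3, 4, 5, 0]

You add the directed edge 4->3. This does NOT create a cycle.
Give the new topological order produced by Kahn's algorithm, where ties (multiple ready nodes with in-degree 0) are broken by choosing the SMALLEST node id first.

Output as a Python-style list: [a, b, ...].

Answer: [1, 2, 4, 3, 5, 0]

Derivation:
Old toposort: [1, 2, 3, 4, 5, 0]
Added edge: 4->3
Position of 4 (3) > position of 3 (2). Must reorder: 4 must now come before 3.
Run Kahn's algorithm (break ties by smallest node id):
  initial in-degrees: [4, 0, 1, 2, 1, 2]
  ready (indeg=0): [1]
  pop 1: indeg[0]->3; indeg[2]->0 | ready=[2] | order so far=[1]
  pop 2: indeg[3]->1; indeg[4]->0 | ready=[4] | order so far=[1, 2]
  pop 4: indeg[0]->2; indeg[3]->0; indeg[5]->1 | ready=[3] | order so far=[1, 2, 4]
  pop 3: indeg[0]->1; indeg[5]->0 | ready=[5] | order so far=[1, 2, 4, 3]
  pop 5: indeg[0]->0 | ready=[0] | order so far=[1, 2, 4, 3, 5]
  pop 0: no out-edges | ready=[] | order so far=[1, 2, 4, 3, 5, 0]
  Result: [1, 2, 4, 3, 5, 0]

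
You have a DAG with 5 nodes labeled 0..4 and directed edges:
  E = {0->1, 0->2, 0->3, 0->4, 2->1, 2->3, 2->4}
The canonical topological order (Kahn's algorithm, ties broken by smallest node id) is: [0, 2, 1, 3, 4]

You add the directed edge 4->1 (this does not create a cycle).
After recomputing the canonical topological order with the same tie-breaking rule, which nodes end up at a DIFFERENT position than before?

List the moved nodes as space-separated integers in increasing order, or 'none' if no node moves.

Answer: 1 3 4

Derivation:
Old toposort: [0, 2, 1, 3, 4]
Added edge 4->1
Recompute Kahn (smallest-id tiebreak):
  initial in-degrees: [0, 3, 1, 2, 2]
  ready (indeg=0): [0]
  pop 0: indeg[1]->2; indeg[2]->0; indeg[3]->1; indeg[4]->1 | ready=[2] | order so far=[0]
  pop 2: indeg[1]->1; indeg[3]->0; indeg[4]->0 | ready=[3, 4] | order so far=[0, 2]
  pop 3: no out-edges | ready=[4] | order so far=[0, 2, 3]
  pop 4: indeg[1]->0 | ready=[1] | order so far=[0, 2, 3, 4]
  pop 1: no out-edges | ready=[] | order so far=[0, 2, 3, 4, 1]
New canonical toposort: [0, 2, 3, 4, 1]
Compare positions:
  Node 0: index 0 -> 0 (same)
  Node 1: index 2 -> 4 (moved)
  Node 2: index 1 -> 1 (same)
  Node 3: index 3 -> 2 (moved)
  Node 4: index 4 -> 3 (moved)
Nodes that changed position: 1 3 4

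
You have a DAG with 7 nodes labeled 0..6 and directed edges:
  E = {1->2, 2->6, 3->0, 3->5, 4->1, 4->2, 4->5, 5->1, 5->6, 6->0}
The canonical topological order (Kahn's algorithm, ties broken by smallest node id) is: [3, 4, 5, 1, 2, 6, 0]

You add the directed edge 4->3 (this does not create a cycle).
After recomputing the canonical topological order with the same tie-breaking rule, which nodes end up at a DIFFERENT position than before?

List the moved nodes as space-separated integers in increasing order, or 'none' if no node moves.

Old toposort: [3, 4, 5, 1, 2, 6, 0]
Added edge 4->3
Recompute Kahn (smallest-id tiebreak):
  initial in-degrees: [2, 2, 2, 1, 0, 2, 2]
  ready (indeg=0): [4]
  pop 4: indeg[1]->1; indeg[2]->1; indeg[3]->0; indeg[5]->1 | ready=[3] | order so far=[4]
  pop 3: indeg[0]->1; indeg[5]->0 | ready=[5] | order so far=[4, 3]
  pop 5: indeg[1]->0; indeg[6]->1 | ready=[1] | order so far=[4, 3, 5]
  pop 1: indeg[2]->0 | ready=[2] | order so far=[4, 3, 5, 1]
  pop 2: indeg[6]->0 | ready=[6] | order so far=[4, 3, 5, 1, 2]
  pop 6: indeg[0]->0 | ready=[0] | order so far=[4, 3, 5, 1, 2, 6]
  pop 0: no out-edges | ready=[] | order so far=[4, 3, 5, 1, 2, 6, 0]
New canonical toposort: [4, 3, 5, 1, 2, 6, 0]
Compare positions:
  Node 0: index 6 -> 6 (same)
  Node 1: index 3 -> 3 (same)
  Node 2: index 4 -> 4 (same)
  Node 3: index 0 -> 1 (moved)
  Node 4: index 1 -> 0 (moved)
  Node 5: index 2 -> 2 (same)
  Node 6: index 5 -> 5 (same)
Nodes that changed position: 3 4

Answer: 3 4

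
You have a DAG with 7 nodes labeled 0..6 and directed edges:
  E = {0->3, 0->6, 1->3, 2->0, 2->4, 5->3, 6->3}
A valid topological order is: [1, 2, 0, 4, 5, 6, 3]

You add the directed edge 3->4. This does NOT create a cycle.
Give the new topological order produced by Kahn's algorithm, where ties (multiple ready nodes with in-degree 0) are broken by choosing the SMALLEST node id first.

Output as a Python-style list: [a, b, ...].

Old toposort: [1, 2, 0, 4, 5, 6, 3]
Added edge: 3->4
Position of 3 (6) > position of 4 (3). Must reorder: 3 must now come before 4.
Run Kahn's algorithm (break ties by smallest node id):
  initial in-degrees: [1, 0, 0, 4, 2, 0, 1]
  ready (indeg=0): [1, 2, 5]
  pop 1: indeg[3]->3 | ready=[2, 5] | order so far=[1]
  pop 2: indeg[0]->0; indeg[4]->1 | ready=[0, 5] | order so far=[1, 2]
  pop 0: indeg[3]->2; indeg[6]->0 | ready=[5, 6] | order so far=[1, 2, 0]
  pop 5: indeg[3]->1 | ready=[6] | order so far=[1, 2, 0, 5]
  pop 6: indeg[3]->0 | ready=[3] | order so far=[1, 2, 0, 5, 6]
  pop 3: indeg[4]->0 | ready=[4] | order so far=[1, 2, 0, 5, 6, 3]
  pop 4: no out-edges | ready=[] | order so far=[1, 2, 0, 5, 6, 3, 4]
  Result: [1, 2, 0, 5, 6, 3, 4]

Answer: [1, 2, 0, 5, 6, 3, 4]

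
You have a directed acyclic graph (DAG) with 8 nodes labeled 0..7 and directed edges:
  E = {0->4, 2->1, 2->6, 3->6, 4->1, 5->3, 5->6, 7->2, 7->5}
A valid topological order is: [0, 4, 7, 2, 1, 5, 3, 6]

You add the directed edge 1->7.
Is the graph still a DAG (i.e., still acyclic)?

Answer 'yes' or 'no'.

Answer: no

Derivation:
Given toposort: [0, 4, 7, 2, 1, 5, 3, 6]
Position of 1: index 4; position of 7: index 2
New edge 1->7: backward (u after v in old order)
Backward edge: old toposort is now invalid. Check if this creates a cycle.
Does 7 already reach 1? Reachable from 7: [1, 2, 3, 5, 6, 7]. YES -> cycle!
Still a DAG? no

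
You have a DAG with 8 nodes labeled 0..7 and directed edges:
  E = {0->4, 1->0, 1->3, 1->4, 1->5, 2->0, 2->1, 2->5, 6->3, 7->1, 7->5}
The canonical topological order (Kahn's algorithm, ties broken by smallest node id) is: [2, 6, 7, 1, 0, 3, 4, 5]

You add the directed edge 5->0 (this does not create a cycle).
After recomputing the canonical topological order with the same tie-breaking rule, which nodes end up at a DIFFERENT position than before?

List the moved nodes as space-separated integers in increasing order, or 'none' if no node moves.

Old toposort: [2, 6, 7, 1, 0, 3, 4, 5]
Added edge 5->0
Recompute Kahn (smallest-id tiebreak):
  initial in-degrees: [3, 2, 0, 2, 2, 3, 0, 0]
  ready (indeg=0): [2, 6, 7]
  pop 2: indeg[0]->2; indeg[1]->1; indeg[5]->2 | ready=[6, 7] | order so far=[2]
  pop 6: indeg[3]->1 | ready=[7] | order so far=[2, 6]
  pop 7: indeg[1]->0; indeg[5]->1 | ready=[1] | order so far=[2, 6, 7]
  pop 1: indeg[0]->1; indeg[3]->0; indeg[4]->1; indeg[5]->0 | ready=[3, 5] | order so far=[2, 6, 7, 1]
  pop 3: no out-edges | ready=[5] | order so far=[2, 6, 7, 1, 3]
  pop 5: indeg[0]->0 | ready=[0] | order so far=[2, 6, 7, 1, 3, 5]
  pop 0: indeg[4]->0 | ready=[4] | order so far=[2, 6, 7, 1, 3, 5, 0]
  pop 4: no out-edges | ready=[] | order so far=[2, 6, 7, 1, 3, 5, 0, 4]
New canonical toposort: [2, 6, 7, 1, 3, 5, 0, 4]
Compare positions:
  Node 0: index 4 -> 6 (moved)
  Node 1: index 3 -> 3 (same)
  Node 2: index 0 -> 0 (same)
  Node 3: index 5 -> 4 (moved)
  Node 4: index 6 -> 7 (moved)
  Node 5: index 7 -> 5 (moved)
  Node 6: index 1 -> 1 (same)
  Node 7: index 2 -> 2 (same)
Nodes that changed position: 0 3 4 5

Answer: 0 3 4 5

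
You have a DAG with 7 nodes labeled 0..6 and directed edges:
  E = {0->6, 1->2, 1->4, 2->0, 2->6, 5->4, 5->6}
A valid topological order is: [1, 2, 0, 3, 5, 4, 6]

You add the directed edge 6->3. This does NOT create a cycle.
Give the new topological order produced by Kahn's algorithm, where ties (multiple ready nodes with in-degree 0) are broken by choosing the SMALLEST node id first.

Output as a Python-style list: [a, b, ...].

Answer: [1, 2, 0, 5, 4, 6, 3]

Derivation:
Old toposort: [1, 2, 0, 3, 5, 4, 6]
Added edge: 6->3
Position of 6 (6) > position of 3 (3). Must reorder: 6 must now come before 3.
Run Kahn's algorithm (break ties by smallest node id):
  initial in-degrees: [1, 0, 1, 1, 2, 0, 3]
  ready (indeg=0): [1, 5]
  pop 1: indeg[2]->0; indeg[4]->1 | ready=[2, 5] | order so far=[1]
  pop 2: indeg[0]->0; indeg[6]->2 | ready=[0, 5] | order so far=[1, 2]
  pop 0: indeg[6]->1 | ready=[5] | order so far=[1, 2, 0]
  pop 5: indeg[4]->0; indeg[6]->0 | ready=[4, 6] | order so far=[1, 2, 0, 5]
  pop 4: no out-edges | ready=[6] | order so far=[1, 2, 0, 5, 4]
  pop 6: indeg[3]->0 | ready=[3] | order so far=[1, 2, 0, 5, 4, 6]
  pop 3: no out-edges | ready=[] | order so far=[1, 2, 0, 5, 4, 6, 3]
  Result: [1, 2, 0, 5, 4, 6, 3]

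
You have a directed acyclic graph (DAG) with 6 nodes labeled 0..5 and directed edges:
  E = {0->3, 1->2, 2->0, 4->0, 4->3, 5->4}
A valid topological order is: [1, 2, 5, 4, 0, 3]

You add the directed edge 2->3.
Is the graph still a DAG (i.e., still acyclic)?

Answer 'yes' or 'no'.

Given toposort: [1, 2, 5, 4, 0, 3]
Position of 2: index 1; position of 3: index 5
New edge 2->3: forward
Forward edge: respects the existing order. Still a DAG, same toposort still valid.
Still a DAG? yes

Answer: yes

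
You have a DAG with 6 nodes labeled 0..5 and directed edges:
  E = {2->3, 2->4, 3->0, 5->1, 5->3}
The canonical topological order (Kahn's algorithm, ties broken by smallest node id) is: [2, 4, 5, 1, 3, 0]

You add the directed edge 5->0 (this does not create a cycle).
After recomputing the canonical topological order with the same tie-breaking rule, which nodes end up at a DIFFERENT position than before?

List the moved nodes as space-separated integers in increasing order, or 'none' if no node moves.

Answer: none

Derivation:
Old toposort: [2, 4, 5, 1, 3, 0]
Added edge 5->0
Recompute Kahn (smallest-id tiebreak):
  initial in-degrees: [2, 1, 0, 2, 1, 0]
  ready (indeg=0): [2, 5]
  pop 2: indeg[3]->1; indeg[4]->0 | ready=[4, 5] | order so far=[2]
  pop 4: no out-edges | ready=[5] | order so far=[2, 4]
  pop 5: indeg[0]->1; indeg[1]->0; indeg[3]->0 | ready=[1, 3] | order so far=[2, 4, 5]
  pop 1: no out-edges | ready=[3] | order so far=[2, 4, 5, 1]
  pop 3: indeg[0]->0 | ready=[0] | order so far=[2, 4, 5, 1, 3]
  pop 0: no out-edges | ready=[] | order so far=[2, 4, 5, 1, 3, 0]
New canonical toposort: [2, 4, 5, 1, 3, 0]
Compare positions:
  Node 0: index 5 -> 5 (same)
  Node 1: index 3 -> 3 (same)
  Node 2: index 0 -> 0 (same)
  Node 3: index 4 -> 4 (same)
  Node 4: index 1 -> 1 (same)
  Node 5: index 2 -> 2 (same)
Nodes that changed position: none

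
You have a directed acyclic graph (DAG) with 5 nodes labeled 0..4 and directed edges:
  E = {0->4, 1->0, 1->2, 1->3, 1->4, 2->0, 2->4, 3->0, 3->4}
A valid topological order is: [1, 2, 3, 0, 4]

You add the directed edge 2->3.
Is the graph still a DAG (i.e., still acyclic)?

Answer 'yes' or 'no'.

Given toposort: [1, 2, 3, 0, 4]
Position of 2: index 1; position of 3: index 2
New edge 2->3: forward
Forward edge: respects the existing order. Still a DAG, same toposort still valid.
Still a DAG? yes

Answer: yes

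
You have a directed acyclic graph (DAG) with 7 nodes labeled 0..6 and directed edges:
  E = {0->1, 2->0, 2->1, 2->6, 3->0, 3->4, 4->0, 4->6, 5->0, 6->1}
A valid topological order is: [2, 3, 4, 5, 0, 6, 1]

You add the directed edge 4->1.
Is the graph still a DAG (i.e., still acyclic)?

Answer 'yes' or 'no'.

Answer: yes

Derivation:
Given toposort: [2, 3, 4, 5, 0, 6, 1]
Position of 4: index 2; position of 1: index 6
New edge 4->1: forward
Forward edge: respects the existing order. Still a DAG, same toposort still valid.
Still a DAG? yes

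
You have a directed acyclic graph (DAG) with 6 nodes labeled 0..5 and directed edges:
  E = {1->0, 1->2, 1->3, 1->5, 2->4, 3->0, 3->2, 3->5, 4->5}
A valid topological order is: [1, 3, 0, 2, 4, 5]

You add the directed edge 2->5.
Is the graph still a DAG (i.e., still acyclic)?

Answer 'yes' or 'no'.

Given toposort: [1, 3, 0, 2, 4, 5]
Position of 2: index 3; position of 5: index 5
New edge 2->5: forward
Forward edge: respects the existing order. Still a DAG, same toposort still valid.
Still a DAG? yes

Answer: yes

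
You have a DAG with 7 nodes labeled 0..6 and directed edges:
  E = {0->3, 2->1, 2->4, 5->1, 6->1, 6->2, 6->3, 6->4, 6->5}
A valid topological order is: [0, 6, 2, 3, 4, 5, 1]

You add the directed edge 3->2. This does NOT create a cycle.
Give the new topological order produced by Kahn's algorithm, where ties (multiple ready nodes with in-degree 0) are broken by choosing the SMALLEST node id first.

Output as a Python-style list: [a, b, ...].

Old toposort: [0, 6, 2, 3, 4, 5, 1]
Added edge: 3->2
Position of 3 (3) > position of 2 (2). Must reorder: 3 must now come before 2.
Run Kahn's algorithm (break ties by smallest node id):
  initial in-degrees: [0, 3, 2, 2, 2, 1, 0]
  ready (indeg=0): [0, 6]
  pop 0: indeg[3]->1 | ready=[6] | order so far=[0]
  pop 6: indeg[1]->2; indeg[2]->1; indeg[3]->0; indeg[4]->1; indeg[5]->0 | ready=[3, 5] | order so far=[0, 6]
  pop 3: indeg[2]->0 | ready=[2, 5] | order so far=[0, 6, 3]
  pop 2: indeg[1]->1; indeg[4]->0 | ready=[4, 5] | order so far=[0, 6, 3, 2]
  pop 4: no out-edges | ready=[5] | order so far=[0, 6, 3, 2, 4]
  pop 5: indeg[1]->0 | ready=[1] | order so far=[0, 6, 3, 2, 4, 5]
  pop 1: no out-edges | ready=[] | order so far=[0, 6, 3, 2, 4, 5, 1]
  Result: [0, 6, 3, 2, 4, 5, 1]

Answer: [0, 6, 3, 2, 4, 5, 1]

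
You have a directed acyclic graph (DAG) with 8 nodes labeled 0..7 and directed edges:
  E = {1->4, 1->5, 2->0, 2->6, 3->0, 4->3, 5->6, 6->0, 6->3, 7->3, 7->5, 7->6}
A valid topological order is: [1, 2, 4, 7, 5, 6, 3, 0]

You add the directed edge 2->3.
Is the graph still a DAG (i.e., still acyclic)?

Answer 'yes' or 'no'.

Given toposort: [1, 2, 4, 7, 5, 6, 3, 0]
Position of 2: index 1; position of 3: index 6
New edge 2->3: forward
Forward edge: respects the existing order. Still a DAG, same toposort still valid.
Still a DAG? yes

Answer: yes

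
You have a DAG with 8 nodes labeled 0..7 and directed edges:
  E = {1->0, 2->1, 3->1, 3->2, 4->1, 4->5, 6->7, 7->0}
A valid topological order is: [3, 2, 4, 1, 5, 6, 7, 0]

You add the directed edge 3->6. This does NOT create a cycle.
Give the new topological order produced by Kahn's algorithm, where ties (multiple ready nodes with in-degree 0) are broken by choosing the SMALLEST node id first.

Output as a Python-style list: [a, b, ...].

Old toposort: [3, 2, 4, 1, 5, 6, 7, 0]
Added edge: 3->6
Position of 3 (0) < position of 6 (5). Old order still valid.
Run Kahn's algorithm (break ties by smallest node id):
  initial in-degrees: [2, 3, 1, 0, 0, 1, 1, 1]
  ready (indeg=0): [3, 4]
  pop 3: indeg[1]->2; indeg[2]->0; indeg[6]->0 | ready=[2, 4, 6] | order so far=[3]
  pop 2: indeg[1]->1 | ready=[4, 6] | order so far=[3, 2]
  pop 4: indeg[1]->0; indeg[5]->0 | ready=[1, 5, 6] | order so far=[3, 2, 4]
  pop 1: indeg[0]->1 | ready=[5, 6] | order so far=[3, 2, 4, 1]
  pop 5: no out-edges | ready=[6] | order so far=[3, 2, 4, 1, 5]
  pop 6: indeg[7]->0 | ready=[7] | order so far=[3, 2, 4, 1, 5, 6]
  pop 7: indeg[0]->0 | ready=[0] | order so far=[3, 2, 4, 1, 5, 6, 7]
  pop 0: no out-edges | ready=[] | order so far=[3, 2, 4, 1, 5, 6, 7, 0]
  Result: [3, 2, 4, 1, 5, 6, 7, 0]

Answer: [3, 2, 4, 1, 5, 6, 7, 0]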